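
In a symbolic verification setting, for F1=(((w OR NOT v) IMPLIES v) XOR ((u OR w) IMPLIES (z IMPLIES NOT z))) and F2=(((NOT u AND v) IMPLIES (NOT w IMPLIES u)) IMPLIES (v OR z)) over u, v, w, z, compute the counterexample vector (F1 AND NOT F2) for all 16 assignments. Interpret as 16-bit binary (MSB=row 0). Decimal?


F1 = (((w OR NOT v) IMPLIES v) XOR ((u OR w) IMPLIES (z IMPLIES NOT z)))
F2 = (((NOT u AND v) IMPLIES (NOT w IMPLIES u)) IMPLIES (v OR z))
Counterexample to F1=>F2 is where F1=1 and F2=0.
Evaluate each row (bits = u,v,w,z, MSB first):
  row 0 [0000]: F1=1 F2=0 -> F1&~F2 -> 1
  row 1 [0001]: F1=1 F2=1 -> F1&~F2 -> 0
  row 2 [0010]: F1=1 F2=0 -> F1&~F2 -> 1
  row 3 [0011]: F1=0 F2=1 -> F1&~F2 -> 0
  row 4 [0100]: F1=0 F2=1 -> F1&~F2 -> 0
  row 5 [0101]: F1=0 F2=1 -> F1&~F2 -> 0
  row 6 [0110]: F1=0 F2=1 -> F1&~F2 -> 0
  row 7 [0111]: F1=1 F2=1 -> F1&~F2 -> 0
  row 8 [1000]: F1=1 F2=0 -> F1&~F2 -> 1
  row 9 [1001]: F1=0 F2=1 -> F1&~F2 -> 0
  row 10 [1010]: F1=1 F2=0 -> F1&~F2 -> 1
  row 11 [1011]: F1=0 F2=1 -> F1&~F2 -> 0
  row 12 [1100]: F1=0 F2=1 -> F1&~F2 -> 0
  row 13 [1101]: F1=1 F2=1 -> F1&~F2 -> 0
  row 14 [1110]: F1=0 F2=1 -> F1&~F2 -> 0
  row 15 [1111]: F1=1 F2=1 -> F1&~F2 -> 0
Full result column, 4 rows per line (u,v fixed per line; w,z runs 00..11 left to right):
  rows 0-3 [u,v=00]: 1010  = hex A
  rows 4-7 [u,v=01]: 0000  = hex 0
  rows 8-11 [u,v=10]: 1010  = hex A
  rows 12-15 [u,v=11]: 0000  = hex 0
Counterexample vector (row 0 .. row 15) = 1010000010100000
Output column grouped in 4s = 1010 0000 1010 0000 = 0xA0A0
Convert to decimal digit by digit (value = value*16 + digit):
  A -> 10
  10*16 + 0 = 160
  160*16 + 10 (A) = 2570
  2570*16 + 0 = 41120
Decimal = 41120

41120


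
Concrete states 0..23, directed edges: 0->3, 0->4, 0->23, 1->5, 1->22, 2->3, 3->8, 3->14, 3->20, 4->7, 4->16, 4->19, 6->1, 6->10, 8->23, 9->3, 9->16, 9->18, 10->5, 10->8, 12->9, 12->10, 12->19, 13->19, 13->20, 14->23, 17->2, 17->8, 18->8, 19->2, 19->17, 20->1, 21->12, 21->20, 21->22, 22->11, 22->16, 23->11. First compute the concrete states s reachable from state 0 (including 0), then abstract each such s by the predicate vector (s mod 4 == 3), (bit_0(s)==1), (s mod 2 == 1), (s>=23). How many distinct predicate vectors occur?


BFS from 0:
Concrete reachable: {0, 1, 2, 3, 4, 5, 7, 8, 11, 14, 16, 17, 19, 20, 22, 23}
Abstract via predicates (s mod 4 == 3), (bit_0(s)==1), (s mod 2 == 1), (s>=23):
  (0,0,0,0) <- {0, 2, 4, 8, 14, 16, 20, 22}
  (0,1,1,0) <- {1, 5, 17}
  (1,1,1,0) <- {3, 7, 11, 19}
  (1,1,1,1) <- {23}
Distinct abstract states = 4

4


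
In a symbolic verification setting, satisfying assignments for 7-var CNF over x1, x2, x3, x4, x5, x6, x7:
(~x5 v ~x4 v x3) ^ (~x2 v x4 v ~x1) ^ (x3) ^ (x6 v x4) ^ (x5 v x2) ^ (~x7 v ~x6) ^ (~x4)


CNF with 7 clauses over 7 vars (128 assignments).
An assignment satisfies CNF iff every clause has >=1 true literal.
Check each row (bits = x1,x2,x3,x4,x5,x6,x7; clause T/F shown):
  row 0 [0000000]: clauses=TTFFFTT -> 0
  row 1 [0000001]: clauses=TTFFFTT -> 0
  row 2 [0000010]: clauses=TTFTFTT -> 0
  row 3 [0000011]: clauses=TTFTFFT -> 0
  row 4 [0000100]: clauses=TTFFTTT -> 0
  (every remaining row is evaluated the same way; all 128 results are listed next)
Full result column, 8 rows per line (x1,x2,x3,x4 fixed per line; x5,x6,x7 runs 000..111 left to right):
  rows 0-7 [x1,x2,x3,x4=0000]: 00000000  (ones: 0)
  rows 8-15 [x1,x2,x3,x4=0001]: 00000000  (ones: 0)
  rows 16-23 [x1,x2,x3,x4=0010]: 00000010  (ones: 1)
  rows 24-31 [x1,x2,x3,x4=0011]: 00000000  (ones: 0)
  rows 32-39 [x1,x2,x3,x4=0100]: 00000000  (ones: 0)
  rows 40-47 [x1,x2,x3,x4=0101]: 00000000  (ones: 0)
  rows 48-55 [x1,x2,x3,x4=0110]: 00100010  (ones: 2)
  rows 56-63 [x1,x2,x3,x4=0111]: 00000000  (ones: 0)
  rows 64-71 [x1,x2,x3,x4=1000]: 00000000  (ones: 0)
  rows 72-79 [x1,x2,x3,x4=1001]: 00000000  (ones: 0)
  rows 80-87 [x1,x2,x3,x4=1010]: 00000010  (ones: 1)
  rows 88-95 [x1,x2,x3,x4=1011]: 00000000  (ones: 0)
  rows 96-103 [x1,x2,x3,x4=1100]: 00000000  (ones: 0)
  rows 104-111 [x1,x2,x3,x4=1101]: 00000000  (ones: 0)
  rows 112-119 [x1,x2,x3,x4=1110]: 00000000  (ones: 0)
  rows 120-127 [x1,x2,x3,x4=1111]: 00000000  (ones: 0)
Satisfying assignments = 0+0+1+0+0+0+2+0+0+0+1+0+0+0+0+0 = 4

4


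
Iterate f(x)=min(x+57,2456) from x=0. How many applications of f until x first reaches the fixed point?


Step 1: x=0, cap=2456, increment=57
Step 2: x grows by 57 each step until capped at 2456; fixed point is x=2456
Step 3: iterations = ceil(2456/57) = 44

44


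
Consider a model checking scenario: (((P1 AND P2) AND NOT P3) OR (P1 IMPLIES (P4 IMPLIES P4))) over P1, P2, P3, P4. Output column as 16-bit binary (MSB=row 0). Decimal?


Formula: (((P1 AND P2) AND NOT P3) OR (P1 IMPLIES (P4 IMPLIES P4))) over P1, P2, P3, P4 (16 rows)
Evaluate each row (bits = P1,P2,P3,P4, MSB first):
  row 0 [0000]: (((0 AND 0) AND NOT 0) OR (0 IMPLIES (0 IMPLIES 0))) -> 1
  row 1 [0001]: (((0 AND 0) AND NOT 0) OR (0 IMPLIES (1 IMPLIES 1))) -> 1
  row 2 [0010]: (((0 AND 0) AND NOT 1) OR (0 IMPLIES (0 IMPLIES 0))) -> 1
  row 3 [0011]: (((0 AND 0) AND NOT 1) OR (0 IMPLIES (1 IMPLIES 1))) -> 1
  row 4 [0100]: (((0 AND 1) AND NOT 0) OR (0 IMPLIES (0 IMPLIES 0))) -> 1
  row 5 [0101]: (((0 AND 1) AND NOT 0) OR (0 IMPLIES (1 IMPLIES 1))) -> 1
  row 6 [0110]: (((0 AND 1) AND NOT 1) OR (0 IMPLIES (0 IMPLIES 0))) -> 1
  row 7 [0111]: (((0 AND 1) AND NOT 1) OR (0 IMPLIES (1 IMPLIES 1))) -> 1
  row 8 [1000]: (((1 AND 0) AND NOT 0) OR (1 IMPLIES (0 IMPLIES 0))) -> 1
  row 9 [1001]: (((1 AND 0) AND NOT 0) OR (1 IMPLIES (1 IMPLIES 1))) -> 1
  row 10 [1010]: (((1 AND 0) AND NOT 1) OR (1 IMPLIES (0 IMPLIES 0))) -> 1
  row 11 [1011]: (((1 AND 0) AND NOT 1) OR (1 IMPLIES (1 IMPLIES 1))) -> 1
  row 12 [1100]: (((1 AND 1) AND NOT 0) OR (1 IMPLIES (0 IMPLIES 0))) -> 1
  row 13 [1101]: (((1 AND 1) AND NOT 0) OR (1 IMPLIES (1 IMPLIES 1))) -> 1
  row 14 [1110]: (((1 AND 1) AND NOT 1) OR (1 IMPLIES (0 IMPLIES 0))) -> 1
  row 15 [1111]: (((1 AND 1) AND NOT 1) OR (1 IMPLIES (1 IMPLIES 1))) -> 1
Full result column, 4 rows per line (P1,P2 fixed per line; P3,P4 runs 00..11 left to right):
  rows 0-3 [P1,P2=00]: 1111  = hex F
  rows 4-7 [P1,P2=01]: 1111  = hex F
  rows 8-11 [P1,P2=10]: 1111  = hex F
  rows 12-15 [P1,P2=11]: 1111  = hex F
Output column (row 0 .. row 15) = 1111111111111111
Output column grouped in 4s = 1111 1111 1111 1111 = 0xFFFF
Convert to decimal digit by digit (value = value*16 + digit):
  F -> 15
  15*16 + 15 (F) = 255
  255*16 + 15 (F) = 4095
  4095*16 + 15 (F) = 65535
Decimal = 65535

65535


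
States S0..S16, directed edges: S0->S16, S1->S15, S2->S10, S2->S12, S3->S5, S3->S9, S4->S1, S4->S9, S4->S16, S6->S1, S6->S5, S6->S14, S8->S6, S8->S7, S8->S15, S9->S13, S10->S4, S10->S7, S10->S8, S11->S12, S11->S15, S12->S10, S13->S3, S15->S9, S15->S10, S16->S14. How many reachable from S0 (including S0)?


BFS from S0:
  layer 0: {S0}
  layer 1: {S16}
  layer 2: {S14}
Reachable set: {S0, S14, S16}
Count = 3

3


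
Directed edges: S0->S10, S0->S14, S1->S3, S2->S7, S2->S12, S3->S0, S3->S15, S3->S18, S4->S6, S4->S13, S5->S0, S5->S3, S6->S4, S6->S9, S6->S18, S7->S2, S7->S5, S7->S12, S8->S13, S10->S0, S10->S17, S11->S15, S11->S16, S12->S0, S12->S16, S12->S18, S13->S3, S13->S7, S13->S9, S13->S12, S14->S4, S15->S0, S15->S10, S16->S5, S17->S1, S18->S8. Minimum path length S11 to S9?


BFS layer-by-layer from S11:
  dist 0: {S11}
  dist 1: {S15, S16}
  dist 2: {S0, S5, S10}
  dist 3: {S3, S14, S17}
  dist 4: {S1, S4, S18}
  dist 5: {S6, S8, S13}
  dist 6: {S7, S9, S12}
  -> S9 reached at distance 6
Shortest path length = 6

6


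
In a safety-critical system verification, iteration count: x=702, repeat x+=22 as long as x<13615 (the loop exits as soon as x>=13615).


Step 1: x goes from 702 toward 13615 by 22; the body runs while x<13615, so iterations = ceil((bound-start)/step)
Step 2: Distance=12913
Step 3: ceil(12913/22)=587

587


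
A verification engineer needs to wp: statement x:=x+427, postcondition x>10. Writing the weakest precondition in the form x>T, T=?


Formula: wp(x:=E, P) = P[E/x] (substitute E for x in postcondition)
Step 1: Postcondition: x>10
Step 2: Substitute x+427 for x: x+427>10
Step 3: Solve for x: x > 10-427 = -417

-417


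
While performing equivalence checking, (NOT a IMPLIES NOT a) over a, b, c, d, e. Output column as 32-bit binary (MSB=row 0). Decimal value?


Formula: (NOT a IMPLIES NOT a) over a, b, c, d, e (32 rows)
Evaluate each row (bits = a,b,c,d,e, MSB first):
  row 0 [00000]: (NOT 0 IMPLIES NOT 0) -> 1
  row 1 [00001]: (NOT 0 IMPLIES NOT 0) -> 1
  row 2 [00010]: (NOT 0 IMPLIES NOT 0) -> 1
  row 3 [00011]: (NOT 0 IMPLIES NOT 0) -> 1
  row 4 [00100]: (NOT 0 IMPLIES NOT 0) -> 1
  row 5 [00101]: (NOT 0 IMPLIES NOT 0) -> 1
  row 6 [00110]: (NOT 0 IMPLIES NOT 0) -> 1
  row 7 [00111]: (NOT 0 IMPLIES NOT 0) -> 1
  row 8 [01000]: (NOT 0 IMPLIES NOT 0) -> 1
  row 9 [01001]: (NOT 0 IMPLIES NOT 0) -> 1
  row 10 [01010]: (NOT 0 IMPLIES NOT 0) -> 1
  row 11 [01011]: (NOT 0 IMPLIES NOT 0) -> 1
  row 12 [01100]: (NOT 0 IMPLIES NOT 0) -> 1
  row 13 [01101]: (NOT 0 IMPLIES NOT 0) -> 1
  row 14 [01110]: (NOT 0 IMPLIES NOT 0) -> 1
  row 15 [01111]: (NOT 0 IMPLIES NOT 0) -> 1
  row 16 [10000]: (NOT 1 IMPLIES NOT 1) -> 1
  row 17 [10001]: (NOT 1 IMPLIES NOT 1) -> 1
  row 18 [10010]: (NOT 1 IMPLIES NOT 1) -> 1
  row 19 [10011]: (NOT 1 IMPLIES NOT 1) -> 1
  row 20 [10100]: (NOT 1 IMPLIES NOT 1) -> 1
  row 21 [10101]: (NOT 1 IMPLIES NOT 1) -> 1
  row 22 [10110]: (NOT 1 IMPLIES NOT 1) -> 1
  row 23 [10111]: (NOT 1 IMPLIES NOT 1) -> 1
  row 24 [11000]: (NOT 1 IMPLIES NOT 1) -> 1
  row 25 [11001]: (NOT 1 IMPLIES NOT 1) -> 1
  row 26 [11010]: (NOT 1 IMPLIES NOT 1) -> 1
  row 27 [11011]: (NOT 1 IMPLIES NOT 1) -> 1
  row 28 [11100]: (NOT 1 IMPLIES NOT 1) -> 1
  row 29 [11101]: (NOT 1 IMPLIES NOT 1) -> 1
  row 30 [11110]: (NOT 1 IMPLIES NOT 1) -> 1
  row 31 [11111]: (NOT 1 IMPLIES NOT 1) -> 1
Full result column, 4 rows per line (a,b,c fixed per line; d,e runs 00..11 left to right):
  rows 0-3 [a,b,c=000]: 1111  = hex F
  rows 4-7 [a,b,c=001]: 1111  = hex F
  rows 8-11 [a,b,c=010]: 1111  = hex F
  rows 12-15 [a,b,c=011]: 1111  = hex F
  rows 16-19 [a,b,c=100]: 1111  = hex F
  rows 20-23 [a,b,c=101]: 1111  = hex F
  rows 24-27 [a,b,c=110]: 1111  = hex F
  rows 28-31 [a,b,c=111]: 1111  = hex F
Output column (row 0 .. row 31) = 11111111111111111111111111111111
Output column grouped in 4s = 1111 1111 1111 1111 1111 1111 1111 1111 = 0xFFFFFFFF
Convert to decimal digit by digit (value = value*16 + digit):
  F -> 15
  15*16 + 15 (F) = 255
  255*16 + 15 (F) = 4095
  4095*16 + 15 (F) = 65535
  65535*16 + 15 (F) = 1048575
  1048575*16 + 15 (F) = 16777215
  16777215*16 + 15 (F) = 268435455
  268435455*16 + 15 (F) = 4294967295
Decimal = 4294967295

4294967295


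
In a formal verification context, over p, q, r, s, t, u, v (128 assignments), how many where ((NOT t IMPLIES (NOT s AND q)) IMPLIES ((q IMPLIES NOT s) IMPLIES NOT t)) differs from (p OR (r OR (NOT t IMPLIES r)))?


F1 = ((NOT t IMPLIES (NOT s AND q)) IMPLIES ((q IMPLIES NOT s) IMPLIES NOT t))
F2 = (p OR (r OR (NOT t IMPLIES r)))
Evaluate both on each of 128 rows (bits = p,q,r,s,t,u,v):
  row 0 [0000000]: F1=1 F2=0 (differ) -> 1
  row 1 [0000001]: F1=1 F2=0 (differ) -> 1
  row 2 [0000010]: F1=1 F2=0 (differ) -> 1
  row 3 [0000011]: F1=1 F2=0 (differ) -> 1
  row 4 [0000100]: F1=0 F2=1 (differ) -> 1
  (every remaining row is evaluated the same way; all 128 results are listed next)
Full result column, 8 rows per line (p,q,r,s fixed per line; t,u,v runs 000..111 left to right):
  rows 0-7 [p,q,r,s=0000]: 11111111  (ones: 8)
  rows 8-15 [p,q,r,s=0001]: 11111111  (ones: 8)
  rows 16-23 [p,q,r,s=0010]: 00001111  (ones: 4)
  rows 24-31 [p,q,r,s=0011]: 00001111  (ones: 4)
  rows 32-39 [p,q,r,s=0100]: 11111111  (ones: 8)
  rows 40-47 [p,q,r,s=0101]: 11110000  (ones: 4)
  rows 48-55 [p,q,r,s=0110]: 00001111  (ones: 4)
  rows 56-63 [p,q,r,s=0111]: 00000000  (ones: 0)
  rows 64-71 [p,q,r,s=1000]: 00001111  (ones: 4)
  rows 72-79 [p,q,r,s=1001]: 00001111  (ones: 4)
  rows 80-87 [p,q,r,s=1010]: 00001111  (ones: 4)
  rows 88-95 [p,q,r,s=1011]: 00001111  (ones: 4)
  rows 96-103 [p,q,r,s=1100]: 00001111  (ones: 4)
  rows 104-111 [p,q,r,s=1101]: 00000000  (ones: 0)
  rows 112-119 [p,q,r,s=1110]: 00001111  (ones: 4)
  rows 120-127 [p,q,r,s=1111]: 00000000  (ones: 0)
Disagreements = 8+8+4+4+8+4+4+0+4+4+4+4+4+0+4+0 = 64

64


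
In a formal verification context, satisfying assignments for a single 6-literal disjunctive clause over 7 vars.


Step 1: Total=2^7=128
Step 2: Unsat when all 6 false: 2^1=2
Step 3: Sat=128-2=126

126


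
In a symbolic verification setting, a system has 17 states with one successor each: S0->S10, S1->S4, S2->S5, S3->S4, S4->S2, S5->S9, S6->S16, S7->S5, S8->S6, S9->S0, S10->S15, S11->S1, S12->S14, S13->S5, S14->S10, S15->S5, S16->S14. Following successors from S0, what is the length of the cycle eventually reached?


Trace from S0 until a state repeats:
  S0 -> S10 -> S15 -> S5 -> S9 -> S0
S0 first seen at step 0, revisited at step 5.
Cycle length = 5 - 0 = 5

5


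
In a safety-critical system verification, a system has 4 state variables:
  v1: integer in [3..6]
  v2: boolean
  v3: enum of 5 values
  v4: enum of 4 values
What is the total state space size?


State space = product of domain sizes of all variables.
Domain sizes:
  v1 (integer in [3..6]): 4
  v2 (boolean): 2
  v3 (enum of 5 values): 5
  v4 (enum of 4 values): 4
Product = 4 * 2 * 5 * 4 = 160

160


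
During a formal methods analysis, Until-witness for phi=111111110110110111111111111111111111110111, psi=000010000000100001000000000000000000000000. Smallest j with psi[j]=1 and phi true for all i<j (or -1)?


(phi U psi) at 0: need smallest j with psi[j]=1 and phi[i]=1 for all i in [0,j).
Scan from step 0:
  step 0: phi=1, psi=0 -> continue
  step 1: phi=1, psi=0 -> continue
  step 2: phi=1, psi=0 -> continue
  step 3: phi=1, psi=0 -> continue
  step 4: psi=1 and phi held for [0,4) -> witness found
Witness step = 4

4


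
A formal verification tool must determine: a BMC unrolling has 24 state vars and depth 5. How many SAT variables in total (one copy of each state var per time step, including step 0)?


BMC unrolls to depth k, creating one copy of each state var for steps 0..k.
Step count = 5 + 1 = 6 (steps 0 through 5)
Vars per step = 24
Total = 24 * 6 = 144

144


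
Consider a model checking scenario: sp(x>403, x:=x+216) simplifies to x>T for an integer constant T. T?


Formula: sp(P, x:=E) = exists old_x. (x = E[old_x/x]) AND P[old_x/x] (old_x is the value of x before the assignment; eliminate old_x by solving x = E[old_x/x] for old_x)
Step 1: Precondition P: x>403, i.e. old_x > 403
Step 2: Assignment gives x = old_x + 216, so old_x = x - 216
Step 3: Substitute into P: x - 216 > 403
Step 4: Simplify: x > 403+216 = 619

619


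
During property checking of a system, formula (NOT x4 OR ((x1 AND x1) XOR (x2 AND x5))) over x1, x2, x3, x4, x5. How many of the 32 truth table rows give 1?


Formula: (NOT x4 OR ((x1 AND x1) XOR (x2 AND x5))) over 5 vars (32 rows)
Evaluate each row (x1, x2, x3, x4, x5 as bits, MSB first):
  row 0 [00000]: (NOT 0 OR ((0 AND 0) XOR (0 AND 0))) -> 1
  row 1 [00001]: (NOT 0 OR ((0 AND 0) XOR (0 AND 1))) -> 1
  row 2 [00010]: (NOT 1 OR ((0 AND 0) XOR (0 AND 0))) -> 0
  row 3 [00011]: (NOT 1 OR ((0 AND 0) XOR (0 AND 1))) -> 0
  row 4 [00100]: (NOT 0 OR ((0 AND 0) XOR (0 AND 0))) -> 1
  row 5 [00101]: (NOT 0 OR ((0 AND 0) XOR (0 AND 1))) -> 1
  row 6 [00110]: (NOT 1 OR ((0 AND 0) XOR (0 AND 0))) -> 0
  row 7 [00111]: (NOT 1 OR ((0 AND 0) XOR (0 AND 1))) -> 0
  row 8 [01000]: (NOT 0 OR ((0 AND 0) XOR (1 AND 0))) -> 1
  row 9 [01001]: (NOT 0 OR ((0 AND 0) XOR (1 AND 1))) -> 1
  row 10 [01010]: (NOT 1 OR ((0 AND 0) XOR (1 AND 0))) -> 0
  row 11 [01011]: (NOT 1 OR ((0 AND 0) XOR (1 AND 1))) -> 1
  row 12 [01100]: (NOT 0 OR ((0 AND 0) XOR (1 AND 0))) -> 1
  row 13 [01101]: (NOT 0 OR ((0 AND 0) XOR (1 AND 1))) -> 1
  row 14 [01110]: (NOT 1 OR ((0 AND 0) XOR (1 AND 0))) -> 0
  row 15 [01111]: (NOT 1 OR ((0 AND 0) XOR (1 AND 1))) -> 1
  row 16 [10000]: (NOT 0 OR ((1 AND 1) XOR (0 AND 0))) -> 1
  row 17 [10001]: (NOT 0 OR ((1 AND 1) XOR (0 AND 1))) -> 1
  row 18 [10010]: (NOT 1 OR ((1 AND 1) XOR (0 AND 0))) -> 1
  row 19 [10011]: (NOT 1 OR ((1 AND 1) XOR (0 AND 1))) -> 1
  row 20 [10100]: (NOT 0 OR ((1 AND 1) XOR (0 AND 0))) -> 1
  row 21 [10101]: (NOT 0 OR ((1 AND 1) XOR (0 AND 1))) -> 1
  row 22 [10110]: (NOT 1 OR ((1 AND 1) XOR (0 AND 0))) -> 1
  row 23 [10111]: (NOT 1 OR ((1 AND 1) XOR (0 AND 1))) -> 1
  row 24 [11000]: (NOT 0 OR ((1 AND 1) XOR (1 AND 0))) -> 1
  row 25 [11001]: (NOT 0 OR ((1 AND 1) XOR (1 AND 1))) -> 1
  row 26 [11010]: (NOT 1 OR ((1 AND 1) XOR (1 AND 0))) -> 1
  row 27 [11011]: (NOT 1 OR ((1 AND 1) XOR (1 AND 1))) -> 0
  row 28 [11100]: (NOT 0 OR ((1 AND 1) XOR (1 AND 0))) -> 1
  row 29 [11101]: (NOT 0 OR ((1 AND 1) XOR (1 AND 1))) -> 1
  row 30 [11110]: (NOT 1 OR ((1 AND 1) XOR (1 AND 0))) -> 1
  row 31 [11111]: (NOT 1 OR ((1 AND 1) XOR (1 AND 1))) -> 0
Full result column, 8 rows per line (x1,x2 fixed per line; x3,x4,x5 runs 000..111 left to right):
  rows 0-7 [x1,x2=00]: 11001100  (ones: 4)
  rows 8-15 [x1,x2=01]: 11011101  (ones: 6)
  rows 16-23 [x1,x2=10]: 11111111  (ones: 8)
  rows 24-31 [x1,x2=11]: 11101110  (ones: 6)
Count of 1-rows = 4+6+8+6 = 24

24


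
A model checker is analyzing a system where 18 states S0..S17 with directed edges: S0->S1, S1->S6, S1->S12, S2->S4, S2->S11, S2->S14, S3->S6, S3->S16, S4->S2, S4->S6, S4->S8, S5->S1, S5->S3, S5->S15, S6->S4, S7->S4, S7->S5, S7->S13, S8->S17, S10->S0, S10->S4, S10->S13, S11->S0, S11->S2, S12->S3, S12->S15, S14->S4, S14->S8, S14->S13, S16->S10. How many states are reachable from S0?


BFS from S0:
  layer 0: {S0}
  layer 1: {S1}
  layer 2: {S6, S12}
  layer 3: {S3, S4, S15}
  layer 4: {S2, S8, S16}
  layer 5: {S10, S11, S14, S17}
  layer 6: {S13}
Reachable set: {S0, S1, S2, S3, S4, S6, S8, S10, S11, S12, S13, S14, S15, S16, S17}
Count = 15

15


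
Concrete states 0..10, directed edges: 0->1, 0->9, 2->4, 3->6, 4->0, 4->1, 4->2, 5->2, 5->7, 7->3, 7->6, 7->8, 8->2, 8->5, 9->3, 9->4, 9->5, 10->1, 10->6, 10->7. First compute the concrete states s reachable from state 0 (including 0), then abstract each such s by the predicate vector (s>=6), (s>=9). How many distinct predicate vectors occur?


BFS from 0:
Concrete reachable: {0, 1, 2, 3, 4, 5, 6, 7, 8, 9}
Abstract via predicates (s>=6), (s>=9):
  (0,0) <- {0, 1, 2, 3, 4, 5}
  (1,0) <- {6, 7, 8}
  (1,1) <- {9}
Distinct abstract states = 3

3


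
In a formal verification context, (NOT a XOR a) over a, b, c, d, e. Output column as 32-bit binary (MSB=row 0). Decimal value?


Formula: (NOT a XOR a) over a, b, c, d, e (32 rows)
Evaluate each row (bits = a,b,c,d,e, MSB first):
  row 0 [00000]: (NOT 0 XOR 0) -> 1
  row 1 [00001]: (NOT 0 XOR 0) -> 1
  row 2 [00010]: (NOT 0 XOR 0) -> 1
  row 3 [00011]: (NOT 0 XOR 0) -> 1
  row 4 [00100]: (NOT 0 XOR 0) -> 1
  row 5 [00101]: (NOT 0 XOR 0) -> 1
  row 6 [00110]: (NOT 0 XOR 0) -> 1
  row 7 [00111]: (NOT 0 XOR 0) -> 1
  row 8 [01000]: (NOT 0 XOR 0) -> 1
  row 9 [01001]: (NOT 0 XOR 0) -> 1
  row 10 [01010]: (NOT 0 XOR 0) -> 1
  row 11 [01011]: (NOT 0 XOR 0) -> 1
  row 12 [01100]: (NOT 0 XOR 0) -> 1
  row 13 [01101]: (NOT 0 XOR 0) -> 1
  row 14 [01110]: (NOT 0 XOR 0) -> 1
  row 15 [01111]: (NOT 0 XOR 0) -> 1
  row 16 [10000]: (NOT 1 XOR 1) -> 1
  row 17 [10001]: (NOT 1 XOR 1) -> 1
  row 18 [10010]: (NOT 1 XOR 1) -> 1
  row 19 [10011]: (NOT 1 XOR 1) -> 1
  row 20 [10100]: (NOT 1 XOR 1) -> 1
  row 21 [10101]: (NOT 1 XOR 1) -> 1
  row 22 [10110]: (NOT 1 XOR 1) -> 1
  row 23 [10111]: (NOT 1 XOR 1) -> 1
  row 24 [11000]: (NOT 1 XOR 1) -> 1
  row 25 [11001]: (NOT 1 XOR 1) -> 1
  row 26 [11010]: (NOT 1 XOR 1) -> 1
  row 27 [11011]: (NOT 1 XOR 1) -> 1
  row 28 [11100]: (NOT 1 XOR 1) -> 1
  row 29 [11101]: (NOT 1 XOR 1) -> 1
  row 30 [11110]: (NOT 1 XOR 1) -> 1
  row 31 [11111]: (NOT 1 XOR 1) -> 1
Full result column, 4 rows per line (a,b,c fixed per line; d,e runs 00..11 left to right):
  rows 0-3 [a,b,c=000]: 1111  = hex F
  rows 4-7 [a,b,c=001]: 1111  = hex F
  rows 8-11 [a,b,c=010]: 1111  = hex F
  rows 12-15 [a,b,c=011]: 1111  = hex F
  rows 16-19 [a,b,c=100]: 1111  = hex F
  rows 20-23 [a,b,c=101]: 1111  = hex F
  rows 24-27 [a,b,c=110]: 1111  = hex F
  rows 28-31 [a,b,c=111]: 1111  = hex F
Output column (row 0 .. row 31) = 11111111111111111111111111111111
Output column grouped in 4s = 1111 1111 1111 1111 1111 1111 1111 1111 = 0xFFFFFFFF
Convert to decimal digit by digit (value = value*16 + digit):
  F -> 15
  15*16 + 15 (F) = 255
  255*16 + 15 (F) = 4095
  4095*16 + 15 (F) = 65535
  65535*16 + 15 (F) = 1048575
  1048575*16 + 15 (F) = 16777215
  16777215*16 + 15 (F) = 268435455
  268435455*16 + 15 (F) = 4294967295
Decimal = 4294967295

4294967295


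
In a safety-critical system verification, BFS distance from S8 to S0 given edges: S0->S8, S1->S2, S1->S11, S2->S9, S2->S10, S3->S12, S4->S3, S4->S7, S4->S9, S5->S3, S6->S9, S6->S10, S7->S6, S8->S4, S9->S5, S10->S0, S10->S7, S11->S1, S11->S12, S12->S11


BFS layer-by-layer from S8:
  dist 0: {S8}
  dist 1: {S4}
  dist 2: {S3, S7, S9}
  dist 3: {S5, S6, S12}
  dist 4: {S10, S11}
  dist 5: {S0, S1}
  -> S0 reached at distance 5
Shortest path length = 5

5


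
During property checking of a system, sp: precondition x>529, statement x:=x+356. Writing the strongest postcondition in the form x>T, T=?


Formula: sp(P, x:=E) = exists old_x. (x = E[old_x/x]) AND P[old_x/x] (old_x is the value of x before the assignment; eliminate old_x by solving x = E[old_x/x] for old_x)
Step 1: Precondition P: x>529, i.e. old_x > 529
Step 2: Assignment gives x = old_x + 356, so old_x = x - 356
Step 3: Substitute into P: x - 356 > 529
Step 4: Simplify: x > 529+356 = 885

885


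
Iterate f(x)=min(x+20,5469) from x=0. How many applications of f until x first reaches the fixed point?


Step 1: x=0, cap=5469, increment=20
Step 2: x grows by 20 each step until capped at 5469; fixed point is x=5469
Step 3: iterations = ceil(5469/20) = 274

274


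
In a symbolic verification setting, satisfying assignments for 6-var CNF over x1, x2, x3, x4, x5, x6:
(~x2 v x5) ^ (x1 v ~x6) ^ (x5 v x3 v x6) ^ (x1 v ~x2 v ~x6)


CNF with 4 clauses over 6 vars (64 assignments).
An assignment satisfies CNF iff every clause has >=1 true literal.
Check each row (bits = x1,x2,x3,x4,x5,x6; clause T/F shown):
  row 0 [000000]: clauses=TTFT -> 0
  row 1 [000001]: clauses=TFTT -> 0
  row 2 [000010]: clauses=TTTT -> 1
  row 3 [000011]: clauses=TFTT -> 0
  row 4 [000100]: clauses=TTFT -> 0
  (every remaining row is evaluated the same way; all 64 results are listed next)
Full result column, 8 rows per line (x1,x2,x3 fixed per line; x4,x5,x6 runs 000..111 left to right):
  rows 0-7 [x1,x2,x3=000]: 00100010  (ones: 2)
  rows 8-15 [x1,x2,x3=001]: 10101010  (ones: 4)
  rows 16-23 [x1,x2,x3=010]: 00100010  (ones: 2)
  rows 24-31 [x1,x2,x3=011]: 00100010  (ones: 2)
  rows 32-39 [x1,x2,x3=100]: 01110111  (ones: 6)
  rows 40-47 [x1,x2,x3=101]: 11111111  (ones: 8)
  rows 48-55 [x1,x2,x3=110]: 00110011  (ones: 4)
  rows 56-63 [x1,x2,x3=111]: 00110011  (ones: 4)
Satisfying assignments = 2+4+2+2+6+8+4+4 = 32

32


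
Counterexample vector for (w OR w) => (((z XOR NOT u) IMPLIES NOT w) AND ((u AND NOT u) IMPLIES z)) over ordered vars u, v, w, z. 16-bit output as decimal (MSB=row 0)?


F1 = (w OR w)
F2 = (((z XOR NOT u) IMPLIES NOT w) AND ((u AND NOT u) IMPLIES z))
Counterexample to F1=>F2 is where F1=1 and F2=0.
Evaluate each row (bits = u,v,w,z, MSB first):
  row 0 [0000]: F1=0 F2=1 -> F1&~F2 -> 0
  row 1 [0001]: F1=0 F2=1 -> F1&~F2 -> 0
  row 2 [0010]: F1=1 F2=0 -> F1&~F2 -> 1
  row 3 [0011]: F1=1 F2=1 -> F1&~F2 -> 0
  row 4 [0100]: F1=0 F2=1 -> F1&~F2 -> 0
  row 5 [0101]: F1=0 F2=1 -> F1&~F2 -> 0
  row 6 [0110]: F1=1 F2=0 -> F1&~F2 -> 1
  row 7 [0111]: F1=1 F2=1 -> F1&~F2 -> 0
  row 8 [1000]: F1=0 F2=1 -> F1&~F2 -> 0
  row 9 [1001]: F1=0 F2=1 -> F1&~F2 -> 0
  row 10 [1010]: F1=1 F2=1 -> F1&~F2 -> 0
  row 11 [1011]: F1=1 F2=0 -> F1&~F2 -> 1
  row 12 [1100]: F1=0 F2=1 -> F1&~F2 -> 0
  row 13 [1101]: F1=0 F2=1 -> F1&~F2 -> 0
  row 14 [1110]: F1=1 F2=1 -> F1&~F2 -> 0
  row 15 [1111]: F1=1 F2=0 -> F1&~F2 -> 1
Full result column, 4 rows per line (u,v fixed per line; w,z runs 00..11 left to right):
  rows 0-3 [u,v=00]: 0010  = hex 2
  rows 4-7 [u,v=01]: 0010  = hex 2
  rows 8-11 [u,v=10]: 0001  = hex 1
  rows 12-15 [u,v=11]: 0001  = hex 1
Counterexample vector (row 0 .. row 15) = 0010001000010001
Output column grouped in 4s = 0010 0010 0001 0001 = 0x2211
Convert to decimal digit by digit (value = value*16 + digit):
  2 -> 2
  2*16 + 2 = 34
  34*16 + 1 = 545
  545*16 + 1 = 8721
Decimal = 8721

8721


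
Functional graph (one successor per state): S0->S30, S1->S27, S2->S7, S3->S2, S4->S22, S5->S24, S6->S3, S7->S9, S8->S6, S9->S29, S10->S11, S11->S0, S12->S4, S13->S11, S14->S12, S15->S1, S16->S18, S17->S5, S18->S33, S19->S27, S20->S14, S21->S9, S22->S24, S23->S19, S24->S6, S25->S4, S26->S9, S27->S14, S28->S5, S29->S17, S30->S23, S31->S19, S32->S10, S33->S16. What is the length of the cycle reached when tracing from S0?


Trace from S0 until a state repeats:
  S0 -> S30 -> S23 -> S19 -> S27 -> S14 -> S12 -> S4 -> S22 -> S24 -> S6 -> S3 -> S2 -> S7 -> S9 -> S29 -> S17 -> S5 -> S24
S24 first seen at step 9, revisited at step 18.
Cycle length = 18 - 9 = 9

9


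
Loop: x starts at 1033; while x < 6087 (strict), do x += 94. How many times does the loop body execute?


Step 1: x goes from 1033 toward 6087 by 94; the body runs while x<6087, so iterations = ceil((bound-start)/step)
Step 2: Distance=5054
Step 3: ceil(5054/94)=54

54


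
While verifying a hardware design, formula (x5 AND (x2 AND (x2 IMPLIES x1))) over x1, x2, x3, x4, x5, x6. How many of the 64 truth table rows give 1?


Formula: (x5 AND (x2 AND (x2 IMPLIES x1))) over 6 vars (64 rows)
Evaluate each row (x1, x2, x3, x4, x5, x6 as bits, MSB first):
  row 0 [000000]: (0 AND (0 AND (0 IMPLIES 0))) -> 0
  row 1 [000001]: (0 AND (0 AND (0 IMPLIES 0))) -> 0
  row 2 [000010]: (1 AND (0 AND (0 IMPLIES 0))) -> 0
  row 3 [000011]: (1 AND (0 AND (0 IMPLIES 0))) -> 0
  row 4 [000100]: (0 AND (0 AND (0 IMPLIES 0))) -> 0
  (every remaining row is evaluated the same way; all 64 results are listed next)
Full result column, 8 rows per line (x1,x2,x3 fixed per line; x4,x5,x6 runs 000..111 left to right):
  rows 0-7 [x1,x2,x3=000]: 00000000  (ones: 0)
  rows 8-15 [x1,x2,x3=001]: 00000000  (ones: 0)
  rows 16-23 [x1,x2,x3=010]: 00000000  (ones: 0)
  rows 24-31 [x1,x2,x3=011]: 00000000  (ones: 0)
  rows 32-39 [x1,x2,x3=100]: 00000000  (ones: 0)
  rows 40-47 [x1,x2,x3=101]: 00000000  (ones: 0)
  rows 48-55 [x1,x2,x3=110]: 00110011  (ones: 4)
  rows 56-63 [x1,x2,x3=111]: 00110011  (ones: 4)
Count of 1-rows = 0+0+0+0+0+0+4+4 = 8

8


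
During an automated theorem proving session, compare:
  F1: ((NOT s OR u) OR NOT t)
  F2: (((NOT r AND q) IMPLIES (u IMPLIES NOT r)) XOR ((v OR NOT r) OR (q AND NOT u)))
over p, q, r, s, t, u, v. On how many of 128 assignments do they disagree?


F1 = ((NOT s OR u) OR NOT t)
F2 = (((NOT r AND q) IMPLIES (u IMPLIES NOT r)) XOR ((v OR NOT r) OR (q AND NOT u)))
Evaluate both on each of 128 rows (bits = p,q,r,s,t,u,v):
  row 0 [0000000]: F1=1 F2=0 (differ) -> 1
  row 1 [0000001]: F1=1 F2=0 (differ) -> 1
  row 2 [0000010]: F1=1 F2=0 (differ) -> 1
  row 3 [0000011]: F1=1 F2=0 (differ) -> 1
  row 4 [0000100]: F1=1 F2=0 (differ) -> 1
  (every remaining row is evaluated the same way; all 128 results are listed next)
Full result column, 8 rows per line (p,q,r,s fixed per line; t,u,v runs 000..111 left to right):
  rows 0-7 [p,q,r,s=0000]: 11111111  (ones: 8)
  rows 8-15 [p,q,r,s=0001]: 11110011  (ones: 6)
  rows 16-23 [p,q,r,s=0010]: 01010101  (ones: 4)
  rows 24-31 [p,q,r,s=0011]: 01011001  (ones: 4)
  rows 32-39 [p,q,r,s=0100]: 11111111  (ones: 8)
  rows 40-47 [p,q,r,s=0101]: 11110011  (ones: 6)
  rows 48-55 [p,q,r,s=0110]: 11011101  (ones: 6)
  rows 56-63 [p,q,r,s=0111]: 11010001  (ones: 4)
  rows 64-71 [p,q,r,s=1000]: 11111111  (ones: 8)
  rows 72-79 [p,q,r,s=1001]: 11110011  (ones: 6)
  rows 80-87 [p,q,r,s=1010]: 01010101  (ones: 4)
  rows 88-95 [p,q,r,s=1011]: 01011001  (ones: 4)
  rows 96-103 [p,q,r,s=1100]: 11111111  (ones: 8)
  rows 104-111 [p,q,r,s=1101]: 11110011  (ones: 6)
  rows 112-119 [p,q,r,s=1110]: 11011101  (ones: 6)
  rows 120-127 [p,q,r,s=1111]: 11010001  (ones: 4)
Disagreements = 8+6+4+4+8+6+6+4+8+6+4+4+8+6+6+4 = 92

92


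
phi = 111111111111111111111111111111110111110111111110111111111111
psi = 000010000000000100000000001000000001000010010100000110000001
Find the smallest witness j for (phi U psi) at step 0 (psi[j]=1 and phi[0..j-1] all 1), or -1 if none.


(phi U psi) at 0: need smallest j with psi[j]=1 and phi[i]=1 for all i in [0,j).
Scan from step 0:
  step 0: phi=1, psi=0 -> continue
  step 1: phi=1, psi=0 -> continue
  step 2: phi=1, psi=0 -> continue
  step 3: phi=1, psi=0 -> continue
  step 4: psi=1 and phi held for [0,4) -> witness found
Witness step = 4

4


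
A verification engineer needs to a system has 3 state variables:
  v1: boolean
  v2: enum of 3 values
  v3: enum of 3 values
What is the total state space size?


State space = product of domain sizes of all variables.
Domain sizes:
  v1 (boolean): 2
  v2 (enum of 3 values): 3
  v3 (enum of 3 values): 3
Product = 2 * 3 * 3 = 18

18


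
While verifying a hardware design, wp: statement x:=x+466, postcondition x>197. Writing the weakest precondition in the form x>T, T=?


Formula: wp(x:=E, P) = P[E/x] (substitute E for x in postcondition)
Step 1: Postcondition: x>197
Step 2: Substitute x+466 for x: x+466>197
Step 3: Solve for x: x > 197-466 = -269

-269


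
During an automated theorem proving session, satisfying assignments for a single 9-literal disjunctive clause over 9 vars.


Step 1: Total=2^9=512
Step 2: Unsat when all 9 false: 2^0=1
Step 3: Sat=512-1=511

511


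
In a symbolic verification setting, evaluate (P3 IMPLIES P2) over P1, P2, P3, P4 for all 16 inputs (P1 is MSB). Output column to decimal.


Formula: (P3 IMPLIES P2) over P1, P2, P3, P4 (16 rows)
Evaluate each row (bits = P1,P2,P3,P4, MSB first):
  row 0 [0000]: (0 IMPLIES 0) -> 1
  row 1 [0001]: (0 IMPLIES 0) -> 1
  row 2 [0010]: (1 IMPLIES 0) -> 0
  row 3 [0011]: (1 IMPLIES 0) -> 0
  row 4 [0100]: (0 IMPLIES 1) -> 1
  row 5 [0101]: (0 IMPLIES 1) -> 1
  row 6 [0110]: (1 IMPLIES 1) -> 1
  row 7 [0111]: (1 IMPLIES 1) -> 1
  row 8 [1000]: (0 IMPLIES 0) -> 1
  row 9 [1001]: (0 IMPLIES 0) -> 1
  row 10 [1010]: (1 IMPLIES 0) -> 0
  row 11 [1011]: (1 IMPLIES 0) -> 0
  row 12 [1100]: (0 IMPLIES 1) -> 1
  row 13 [1101]: (0 IMPLIES 1) -> 1
  row 14 [1110]: (1 IMPLIES 1) -> 1
  row 15 [1111]: (1 IMPLIES 1) -> 1
Full result column, 4 rows per line (P1,P2 fixed per line; P3,P4 runs 00..11 left to right):
  rows 0-3 [P1,P2=00]: 1100  = hex C
  rows 4-7 [P1,P2=01]: 1111  = hex F
  rows 8-11 [P1,P2=10]: 1100  = hex C
  rows 12-15 [P1,P2=11]: 1111  = hex F
Output column (row 0 .. row 15) = 1100111111001111
Output column grouped in 4s = 1100 1111 1100 1111 = 0xCFCF
Convert to decimal digit by digit (value = value*16 + digit):
  C -> 12
  12*16 + 15 (F) = 207
  207*16 + 12 (C) = 3324
  3324*16 + 15 (F) = 53199
Decimal = 53199

53199


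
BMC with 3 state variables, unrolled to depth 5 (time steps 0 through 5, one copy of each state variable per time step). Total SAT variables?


BMC unrolls to depth k, creating one copy of each state var for steps 0..k.
Step count = 5 + 1 = 6 (steps 0 through 5)
Vars per step = 3
Total = 3 * 6 = 18

18


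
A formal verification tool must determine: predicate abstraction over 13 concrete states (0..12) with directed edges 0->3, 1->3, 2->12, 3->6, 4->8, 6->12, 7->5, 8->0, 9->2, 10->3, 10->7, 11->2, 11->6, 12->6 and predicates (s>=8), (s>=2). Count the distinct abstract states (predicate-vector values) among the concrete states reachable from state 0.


BFS from 0:
Concrete reachable: {0, 3, 6, 12}
Abstract via predicates (s>=8), (s>=2):
  (0,0) <- {0}
  (0,1) <- {3, 6}
  (1,1) <- {12}
Distinct abstract states = 3

3


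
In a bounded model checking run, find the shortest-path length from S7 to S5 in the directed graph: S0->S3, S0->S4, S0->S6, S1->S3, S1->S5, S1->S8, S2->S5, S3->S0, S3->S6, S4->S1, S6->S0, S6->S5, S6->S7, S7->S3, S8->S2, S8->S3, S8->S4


BFS layer-by-layer from S7:
  dist 0: {S7}
  dist 1: {S3}
  dist 2: {S0, S6}
  dist 3: {S4, S5}
  -> S5 reached at distance 3
Shortest path length = 3

3


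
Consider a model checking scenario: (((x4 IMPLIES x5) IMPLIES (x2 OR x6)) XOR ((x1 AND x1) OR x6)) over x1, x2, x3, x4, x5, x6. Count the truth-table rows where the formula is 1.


Formula: (((x4 IMPLIES x5) IMPLIES (x2 OR x6)) XOR ((x1 AND x1) OR x6)) over 6 vars (64 rows)
Evaluate each row (x1, x2, x3, x4, x5, x6 as bits, MSB first):
  row 0 [000000]: (((0 IMPLIES 0) IMPLIES (0 OR 0)) XOR ((0 AND 0) OR 0)) -> 0
  row 1 [000001]: (((0 IMPLIES 0) IMPLIES (0 OR 1)) XOR ((0 AND 0) OR 1)) -> 0
  row 2 [000010]: (((0 IMPLIES 1) IMPLIES (0 OR 0)) XOR ((0 AND 0) OR 0)) -> 0
  row 3 [000011]: (((0 IMPLIES 1) IMPLIES (0 OR 1)) XOR ((0 AND 0) OR 1)) -> 0
  row 4 [000100]: (((1 IMPLIES 0) IMPLIES (0 OR 0)) XOR ((0 AND 0) OR 0)) -> 1
  (every remaining row is evaluated the same way; all 64 results are listed next)
Full result column, 8 rows per line (x1,x2,x3 fixed per line; x4,x5,x6 runs 000..111 left to right):
  rows 0-7 [x1,x2,x3=000]: 00001000  (ones: 1)
  rows 8-15 [x1,x2,x3=001]: 00001000  (ones: 1)
  rows 16-23 [x1,x2,x3=010]: 10101010  (ones: 4)
  rows 24-31 [x1,x2,x3=011]: 10101010  (ones: 4)
  rows 32-39 [x1,x2,x3=100]: 10100010  (ones: 3)
  rows 40-47 [x1,x2,x3=101]: 10100010  (ones: 3)
  rows 48-55 [x1,x2,x3=110]: 00000000  (ones: 0)
  rows 56-63 [x1,x2,x3=111]: 00000000  (ones: 0)
Count of 1-rows = 1+1+4+4+3+3+0+0 = 16

16


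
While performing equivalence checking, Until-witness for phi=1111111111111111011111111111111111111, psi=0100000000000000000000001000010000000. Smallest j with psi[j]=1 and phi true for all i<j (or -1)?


(phi U psi) at 0: need smallest j with psi[j]=1 and phi[i]=1 for all i in [0,j).
Scan from step 0:
  step 0: phi=1, psi=0 -> continue
  step 1: psi=1 and phi held for [0,1) -> witness found
Witness step = 1

1


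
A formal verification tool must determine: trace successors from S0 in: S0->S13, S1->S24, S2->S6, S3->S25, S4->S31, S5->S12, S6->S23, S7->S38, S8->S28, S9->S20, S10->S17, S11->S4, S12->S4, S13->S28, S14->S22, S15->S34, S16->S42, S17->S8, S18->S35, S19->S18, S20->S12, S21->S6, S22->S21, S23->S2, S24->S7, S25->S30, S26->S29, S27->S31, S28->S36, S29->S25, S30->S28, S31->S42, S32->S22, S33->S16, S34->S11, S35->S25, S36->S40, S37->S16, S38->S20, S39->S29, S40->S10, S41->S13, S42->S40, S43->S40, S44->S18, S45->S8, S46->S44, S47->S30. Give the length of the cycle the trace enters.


Trace from S0 until a state repeats:
  S0 -> S13 -> S28 -> S36 -> S40 -> S10 -> S17 -> S8 -> S28
S28 first seen at step 2, revisited at step 8.
Cycle length = 8 - 2 = 6

6


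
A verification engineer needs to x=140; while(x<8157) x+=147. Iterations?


Step 1: x goes from 140 toward 8157 by 147; the body runs while x<8157, so iterations = ceil((bound-start)/step)
Step 2: Distance=8017
Step 3: ceil(8017/147)=55

55


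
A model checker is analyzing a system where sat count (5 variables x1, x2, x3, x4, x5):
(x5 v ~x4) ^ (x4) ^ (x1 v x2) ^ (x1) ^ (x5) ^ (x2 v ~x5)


CNF with 6 clauses over 5 vars (32 assignments).
An assignment satisfies CNF iff every clause has >=1 true literal.
Check each row (bits = x1,x2,x3,x4,x5; clause T/F shown):
  row 0 [00000]: clauses=TFFFFT -> 0
  row 1 [00001]: clauses=TFFFTF -> 0
  row 2 [00010]: clauses=FTFFFT -> 0
  row 3 [00011]: clauses=TTFFTF -> 0
  row 4 [00100]: clauses=TFFFFT -> 0
  row 5 [00101]: clauses=TFFFTF -> 0
  row 6 [00110]: clauses=FTFFFT -> 0
  row 7 [00111]: clauses=TTFFTF -> 0
  row 8 [01000]: clauses=TFTFFT -> 0
  row 9 [01001]: clauses=TFTFTT -> 0
  row 10 [01010]: clauses=FTTFFT -> 0
  row 11 [01011]: clauses=TTTFTT -> 0
  row 12 [01100]: clauses=TFTFFT -> 0
  row 13 [01101]: clauses=TFTFTT -> 0
  row 14 [01110]: clauses=FTTFFT -> 0
  row 15 [01111]: clauses=TTTFTT -> 0
  row 16 [10000]: clauses=TFTTFT -> 0
  row 17 [10001]: clauses=TFTTTF -> 0
  row 18 [10010]: clauses=FTTTFT -> 0
  row 19 [10011]: clauses=TTTTTF -> 0
  row 20 [10100]: clauses=TFTTFT -> 0
  row 21 [10101]: clauses=TFTTTF -> 0
  row 22 [10110]: clauses=FTTTFT -> 0
  row 23 [10111]: clauses=TTTTTF -> 0
  row 24 [11000]: clauses=TFTTFT -> 0
  row 25 [11001]: clauses=TFTTTT -> 0
  row 26 [11010]: clauses=FTTTFT -> 0
  row 27 [11011]: clauses=TTTTTT -> 1
  row 28 [11100]: clauses=TFTTFT -> 0
  row 29 [11101]: clauses=TFTTTT -> 0
  row 30 [11110]: clauses=FTTTFT -> 0
  row 31 [11111]: clauses=TTTTTT -> 1
Full result column, 8 rows per line (x1,x2 fixed per line; x3,x4,x5 runs 000..111 left to right):
  rows 0-7 [x1,x2=00]: 00000000  (ones: 0)
  rows 8-15 [x1,x2=01]: 00000000  (ones: 0)
  rows 16-23 [x1,x2=10]: 00000000  (ones: 0)
  rows 24-31 [x1,x2=11]: 00010001  (ones: 2)
Satisfying assignments = 0+0+0+2 = 2

2


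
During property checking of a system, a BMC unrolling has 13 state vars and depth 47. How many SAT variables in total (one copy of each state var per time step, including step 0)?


BMC unrolls to depth k, creating one copy of each state var for steps 0..k.
Step count = 47 + 1 = 48 (steps 0 through 47)
Vars per step = 13
Total = 13 * 48 = 624

624


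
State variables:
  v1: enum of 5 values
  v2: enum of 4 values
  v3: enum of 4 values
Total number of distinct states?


State space = product of domain sizes of all variables.
Domain sizes:
  v1 (enum of 5 values): 5
  v2 (enum of 4 values): 4
  v3 (enum of 4 values): 4
Product = 5 * 4 * 4 = 80

80


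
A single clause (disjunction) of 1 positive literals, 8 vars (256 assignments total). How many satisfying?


Step 1: Total=2^8=256
Step 2: Unsat when all 1 false: 2^7=128
Step 3: Sat=256-128=128

128


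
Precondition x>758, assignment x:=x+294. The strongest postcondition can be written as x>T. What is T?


Formula: sp(P, x:=E) = exists old_x. (x = E[old_x/x]) AND P[old_x/x] (old_x is the value of x before the assignment; eliminate old_x by solving x = E[old_x/x] for old_x)
Step 1: Precondition P: x>758, i.e. old_x > 758
Step 2: Assignment gives x = old_x + 294, so old_x = x - 294
Step 3: Substitute into P: x - 294 > 758
Step 4: Simplify: x > 758+294 = 1052

1052


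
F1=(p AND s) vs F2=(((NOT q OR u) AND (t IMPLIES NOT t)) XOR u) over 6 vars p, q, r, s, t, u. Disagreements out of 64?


F1 = (p AND s)
F2 = (((NOT q OR u) AND (t IMPLIES NOT t)) XOR u)
Evaluate both on each of 64 rows (bits = p,q,r,s,t,u):
  row 0 [000000]: F1=0 F2=1 (differ) -> 1
  row 1 [000001]: F1=0 F2=0 -> 0
  row 2 [000010]: F1=0 F2=0 -> 0
  row 3 [000011]: F1=0 F2=1 (differ) -> 1
  row 4 [000100]: F1=0 F2=1 (differ) -> 1
  (every remaining row is evaluated the same way; all 64 results are listed next)
Full result column, 8 rows per line (p,q,r fixed per line; s,t,u runs 000..111 left to right):
  rows 0-7 [p,q,r=000]: 10011001  (ones: 4)
  rows 8-15 [p,q,r=001]: 10011001  (ones: 4)
  rows 16-23 [p,q,r=010]: 00010001  (ones: 2)
  rows 24-31 [p,q,r=011]: 00010001  (ones: 2)
  rows 32-39 [p,q,r=100]: 10010110  (ones: 4)
  rows 40-47 [p,q,r=101]: 10010110  (ones: 4)
  rows 48-55 [p,q,r=110]: 00011110  (ones: 4)
  rows 56-63 [p,q,r=111]: 00011110  (ones: 4)
Disagreements = 4+4+2+2+4+4+4+4 = 28

28


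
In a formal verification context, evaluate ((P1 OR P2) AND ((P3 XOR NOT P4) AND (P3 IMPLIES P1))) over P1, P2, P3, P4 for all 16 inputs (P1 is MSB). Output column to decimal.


Formula: ((P1 OR P2) AND ((P3 XOR NOT P4) AND (P3 IMPLIES P1))) over P1, P2, P3, P4 (16 rows)
Evaluate each row (bits = P1,P2,P3,P4, MSB first):
  row 0 [0000]: ((0 OR 0) AND ((0 XOR NOT 0) AND (0 IMPLIES 0))) -> 0
  row 1 [0001]: ((0 OR 0) AND ((0 XOR NOT 1) AND (0 IMPLIES 0))) -> 0
  row 2 [0010]: ((0 OR 0) AND ((1 XOR NOT 0) AND (1 IMPLIES 0))) -> 0
  row 3 [0011]: ((0 OR 0) AND ((1 XOR NOT 1) AND (1 IMPLIES 0))) -> 0
  row 4 [0100]: ((0 OR 1) AND ((0 XOR NOT 0) AND (0 IMPLIES 0))) -> 1
  row 5 [0101]: ((0 OR 1) AND ((0 XOR NOT 1) AND (0 IMPLIES 0))) -> 0
  row 6 [0110]: ((0 OR 1) AND ((1 XOR NOT 0) AND (1 IMPLIES 0))) -> 0
  row 7 [0111]: ((0 OR 1) AND ((1 XOR NOT 1) AND (1 IMPLIES 0))) -> 0
  row 8 [1000]: ((1 OR 0) AND ((0 XOR NOT 0) AND (0 IMPLIES 1))) -> 1
  row 9 [1001]: ((1 OR 0) AND ((0 XOR NOT 1) AND (0 IMPLIES 1))) -> 0
  row 10 [1010]: ((1 OR 0) AND ((1 XOR NOT 0) AND (1 IMPLIES 1))) -> 0
  row 11 [1011]: ((1 OR 0) AND ((1 XOR NOT 1) AND (1 IMPLIES 1))) -> 1
  row 12 [1100]: ((1 OR 1) AND ((0 XOR NOT 0) AND (0 IMPLIES 1))) -> 1
  row 13 [1101]: ((1 OR 1) AND ((0 XOR NOT 1) AND (0 IMPLIES 1))) -> 0
  row 14 [1110]: ((1 OR 1) AND ((1 XOR NOT 0) AND (1 IMPLIES 1))) -> 0
  row 15 [1111]: ((1 OR 1) AND ((1 XOR NOT 1) AND (1 IMPLIES 1))) -> 1
Full result column, 4 rows per line (P1,P2 fixed per line; P3,P4 runs 00..11 left to right):
  rows 0-3 [P1,P2=00]: 0000  = hex 0
  rows 4-7 [P1,P2=01]: 1000  = hex 8
  rows 8-11 [P1,P2=10]: 1001  = hex 9
  rows 12-15 [P1,P2=11]: 1001  = hex 9
Output column (row 0 .. row 15) = 0000100010011001
Output column grouped in 4s = 0000 1000 1001 1001 = 0x0899
Convert to decimal digit by digit (value = value*16 + digit):
  0 -> 0
  0*16 + 8 = 8
  8*16 + 9 = 137
  137*16 + 9 = 2201
Decimal = 2201

2201
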